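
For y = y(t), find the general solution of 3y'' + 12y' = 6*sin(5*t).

y = C2 - 8*cos(5*t)/205 - 2*sin(5*t)/41 + C1*exp(-4*t)

Divide through by 3: y'' + 4y' = 2*sin(5*t).
Characteristic equation r² + 4r = 0 factors as (r + 4)r = 0, so r = -4, 0.
Hence y_h = C1*exp(-4*t) + C2.
Try y_p = A*cos(5*t) + B*sin(5*t). Substituting and equating the coefficients of cos(5t) and sin(5t) gives A = -8/205, B = -2/41, so y_p = -8*cos(5*t)/205 - 2*sin(5*t)/41.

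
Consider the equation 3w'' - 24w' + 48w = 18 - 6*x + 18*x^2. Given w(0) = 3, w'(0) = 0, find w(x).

Divide through by 3: w'' - 8w' + 16w = 6 - 2*x + 6*x^2.
Characteristic equation r² - 8r + 16 = 0 has discriminant (-8)² - 4·(16) = 0, so r = 4 is a repeated root.
Hence w_h = (C1 + C2*x)*exp(4*x).
For the particular solution try w_p = A0 + A1*x + A2*x^2. Substituting and matching coefficients of each power of x gives A0 = 29/64, A1 = 1/4, A2 = 3/8, so w_p = 29/64 + x/4 + 3*x^2/8.
General solution: w = 29/64 + x/4 + 3*x^2/8 + C1*exp(4*x) + C2*x*exp(4*x).
Apply the initial conditions: w(0) = 29/64 + C1 = 3 and w'(0) = 1/4 + C2 + 4*C1 = 0. Solving gives C1 = 163/64, C2 = -167/16.

w = 29/64 + x/4 + 3*x**2/8 + 163*exp(4*x)/64 - 167*x*exp(4*x)/16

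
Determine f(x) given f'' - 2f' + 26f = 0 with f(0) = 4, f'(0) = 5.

f = 4*cos(5*x)*exp(x) + exp(x)*sin(5*x)/5

Characteristic equation r² - 2r + 26 = 0 has discriminant (-2)² - 4·(26) = -100 < 0, so r = 1 ± 5i.
Hence f_h = C1*cos(5*x)*exp(x) + C2*exp(x)*sin(5*x).
Apply the initial conditions: f(0) = C1 = 4 and f'(0) = C1 + 5*C2 = 5. Solving gives C1 = 4, C2 = 1/5.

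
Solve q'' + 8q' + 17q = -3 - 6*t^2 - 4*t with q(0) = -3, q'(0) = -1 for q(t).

q = -887/4913 - 6*t**2/17 + 28*t/289 - 60797*exp(-4*t)*sin(t)/4913 - 13852*cos(t)*exp(-4*t)/4913

Characteristic equation r² + 8r + 17 = 0 has discriminant (8)² - 4·(17) = -4 < 0, so r = -4 ± i.
Hence q_h = C1*cos(t)*exp(-4*t) + C2*exp(-4*t)*sin(t).
For the particular solution try q_p = A0 + A1*t + A2*t^2. Substituting and matching coefficients of each power of t gives A0 = -887/4913, A1 = 28/289, A2 = -6/17, so q_p = -887/4913 - 6*t^2/17 + 28*t/289.
General solution: q = -887/4913 - 6*t^2/17 + 28*t/289 + C1*cos(t)*exp(-4*t) + C2*exp(-4*t)*sin(t).
Apply the initial conditions: q(0) = -887/4913 + C1 = -3 and q'(0) = 28/289 + C2 - 4*C1 = -1. Solving gives C1 = -13852/4913, C2 = -60797/4913.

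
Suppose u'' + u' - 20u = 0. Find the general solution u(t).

Characteristic equation r² + r - 20 = 0 factors as (r - 4)(r + 5) = 0, so r = 4, -5.
Hence u_h = C1*exp(4*t) + C2*exp(-5*t).

u = C1*exp(4*t) + C2*exp(-5*t)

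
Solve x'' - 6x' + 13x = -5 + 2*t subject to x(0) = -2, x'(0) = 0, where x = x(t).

Characteristic equation r² - 6r + 13 = 0 has discriminant (-6)² - 4·(13) = -16 < 0, so r = 3 ± 2i.
Hence x_h = C1*cos(2*t)*exp(3*t) + C2*exp(3*t)*sin(2*t).
For the particular solution try x_p = A0 + A1*t. Substituting and matching coefficients of each power of t gives A0 = -53/169, A1 = 2/13, so x_p = -53/169 + 2*t/13.
General solution: x = -53/169 + 2*t/13 + C1*cos(2*t)*exp(3*t) + C2*exp(3*t)*sin(2*t).
Apply the initial conditions: x(0) = -53/169 + C1 = -2 and x'(0) = 2/13 + 2*C2 + 3*C1 = 0. Solving gives C1 = -285/169, C2 = 829/338.

x = -53/169 + 2*t/13 - 285*cos(2*t)*exp(3*t)/169 + 829*exp(3*t)*sin(2*t)/338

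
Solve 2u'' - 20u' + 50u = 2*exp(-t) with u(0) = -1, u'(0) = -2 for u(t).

Divide through by 2: u'' - 10u' + 25u = exp(-t).
Characteristic equation r² - 10r + 25 = 0 has discriminant (-10)² - 4·(25) = 0, so r = 5 is a repeated root.
Hence u_h = (C1 + C2*t)*exp(5*t).
Try u_p = A*exp(-t). Substituting into the equation and dividing by exp(-t) gives A = 1/36, so u_p = exp(-t)/36.
General solution: u = exp(-t)/36 + C1*exp(5*t) + C2*t*exp(5*t).
Apply the initial conditions: u(0) = 1/36 + C1 = -1 and u'(0) = -1/36 + C2 + 5*C1 = -2. Solving gives C1 = -37/36, C2 = 19/6.

u = -37*exp(5*t)/36 + exp(-t)/36 + 19*t*exp(5*t)/6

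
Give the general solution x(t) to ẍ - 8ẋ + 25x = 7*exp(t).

Characteristic equation r² - 8r + 25 = 0 has discriminant (-8)² - 4·(25) = -36 < 0, so r = 4 ± 3i.
Hence x_h = C1*cos(3*t)*exp(4*t) + C2*exp(4*t)*sin(3*t).
Try x_p = A*exp(t). Substituting into the equation and dividing by exp(t) gives A = 7/18, so x_p = 7*exp(t)/18.

x = 7*exp(t)/18 + C1*cos(3*t)*exp(4*t) + C2*exp(4*t)*sin(3*t)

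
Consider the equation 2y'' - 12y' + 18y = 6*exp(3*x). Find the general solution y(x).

Divide through by 2: y'' - 6y' + 9y = 3*exp(3*x).
Characteristic equation r² - 6r + 9 = 0 has discriminant (-6)² - 4·(9) = 0, so r = 3 is a repeated root.
Hence y_h = (C1 + C2*x)*exp(3*x).
Since exp(3*x) solves the homogeneous equation (r = 3 is a root of multiplicity 2), multiply the trial by x^2. Try y_p = A*x^2*exp(3*x). Substituting into the equation and dividing by exp(3*x) gives A = 3/2, so y_p = 3*x^2*exp(3*x)/2.

y = C1*exp(3*x) + 3*x**2*exp(3*x)/2 + C2*x*exp(3*x)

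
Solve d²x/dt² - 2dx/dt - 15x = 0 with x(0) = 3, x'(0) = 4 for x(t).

x = 11*exp(-3*t)/8 + 13*exp(5*t)/8

Characteristic equation r² - 2r - 15 = 0 factors as (r + 3)(r - 5) = 0, so r = -3, 5.
Hence x_h = C1*exp(-3*t) + C2*exp(5*t).
Apply the initial conditions: x(0) = C1 + C2 = 3 and x'(0) = -3*C1 + 5*C2 = 4. Solving gives C1 = 11/8, C2 = 13/8.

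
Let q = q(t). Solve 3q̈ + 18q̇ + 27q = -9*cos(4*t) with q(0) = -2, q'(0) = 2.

Divide through by 3: q'' + 6q' + 9q = -3*cos(4*t).
Characteristic equation r² + 6r + 9 = 0 has discriminant (6)² - 4·(9) = 0, so r = -3 is a repeated root.
Hence q_h = (C1 + C2*t)*exp(-3*t).
Try q_p = A*cos(4*t) + B*sin(4*t). Substituting and equating the coefficients of cos(4t) and sin(4t) gives A = 21/625, B = -72/625, so q_p = -72*sin(4*t)/625 + 21*cos(4*t)/625.
General solution: q = -72*sin(4*t)/625 + 21*cos(4*t)/625 + C1*exp(-3*t) + C2*t*exp(-3*t).
Apply the initial conditions: q(0) = 21/625 + C1 = -2 and q'(0) = -288/625 + C2 - 3*C1 = 2. Solving gives C1 = -1271/625, C2 = -91/25.

q = -1271*exp(-3*t)/625 - 72*sin(4*t)/625 + 21*cos(4*t)/625 - 91*t*exp(-3*t)/25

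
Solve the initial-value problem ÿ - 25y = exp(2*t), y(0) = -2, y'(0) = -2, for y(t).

Characteristic equation r² - 25 = 0 factors as (r - 5)(r + 5) = 0, so r = 5, -5.
Hence y_h = C1*exp(5*t) + C2*exp(-5*t).
Try y_p = A*exp(2*t). Substituting into the equation and dividing by exp(2*t) gives A = -1/21, so y_p = -exp(2*t)/21.
General solution: y = -exp(2*t)/21 + C1*exp(5*t) + C2*exp(-5*t).
Apply the initial conditions: y(0) = -1/21 + C1 + C2 = -2 and y'(0) = -2/21 - 5*C2 + 5*C1 = -2. Solving gives C1 = -7/6, C2 = -11/14.

y = -11*exp(-5*t)/14 - 7*exp(5*t)/6 - exp(2*t)/21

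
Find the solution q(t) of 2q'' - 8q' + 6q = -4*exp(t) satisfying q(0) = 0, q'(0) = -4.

Divide through by 2: q'' - 4q' + 3q = -2*exp(t).
Characteristic equation r² - 4r + 3 = 0 factors as (r - 1)(r - 3) = 0, so r = 1, 3.
Hence q_h = C1*exp(t) + C2*exp(3*t).
Since exp(t) solves the homogeneous equation (r = 1 is a root of multiplicity 1), multiply the trial by t. Try q_p = A*t*exp(t). Substituting into the equation and dividing by exp(t) gives A = 1, so q_p = t*exp(t).
General solution: q = C1*exp(t) + C2*exp(3*t) + t*exp(t).
Apply the initial conditions: q(0) = C1 + C2 = 0 and q'(0) = 1 + C1 + 3*C2 = -4. Solving gives C1 = 5/2, C2 = -5/2.

q = -5*exp(3*t)/2 + 5*exp(t)/2 + t*exp(t)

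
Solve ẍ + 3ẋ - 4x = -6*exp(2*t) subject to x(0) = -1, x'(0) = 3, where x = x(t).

Characteristic equation r² + 3r - 4 = 0 factors as (r - 1)(r + 4) = 0, so r = 1, -4.
Hence x_h = C1*exp(t) + C2*exp(-4*t).
Try x_p = A*exp(2*t). Substituting into the equation and dividing by exp(2*t) gives A = -1, so x_p = -exp(2*t).
General solution: x = -exp(2*t) + C1*exp(t) + C2*exp(-4*t).
Apply the initial conditions: x(0) = -1 + C1 + C2 = -1 and x'(0) = -2 + C1 - 4*C2 = 3. Solving gives C1 = 1, C2 = -1.

x = -exp(-4*t) - exp(2*t) + exp(t)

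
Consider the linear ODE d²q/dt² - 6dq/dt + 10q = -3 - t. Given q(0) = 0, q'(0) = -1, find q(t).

Characteristic equation r² - 6r + 10 = 0 has discriminant (-6)² - 4·(10) = -4 < 0, so r = 3 ± i.
Hence q_h = C1*cos(t)*exp(3*t) + C2*exp(3*t)*sin(t).
For the particular solution try q_p = A0 + A1*t. Substituting and matching coefficients of each power of t gives A0 = -9/25, A1 = -1/10, so q_p = -9/25 - t/10.
General solution: q = -9/25 - t/10 + C1*cos(t)*exp(3*t) + C2*exp(3*t)*sin(t).
Apply the initial conditions: q(0) = -9/25 + C1 = 0 and q'(0) = -1/10 + C2 + 3*C1 = -1. Solving gives C1 = 9/25, C2 = -99/50.

q = -9/25 - t/10 - 99*exp(3*t)*sin(t)/50 + 9*cos(t)*exp(3*t)/25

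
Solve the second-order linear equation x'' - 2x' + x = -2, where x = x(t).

Characteristic equation r² - 2r + 1 = 0 has discriminant (-2)² - 4·(1) = 0, so r = 1 is a repeated root.
Hence x_h = (C1 + C2*t)*exp(t).
For the particular solution try x_p = A0. Substituting and matching coefficients of each power of t gives A0 = -2, so x_p = -2.

x = -2 + C1*exp(t) + C2*t*exp(t)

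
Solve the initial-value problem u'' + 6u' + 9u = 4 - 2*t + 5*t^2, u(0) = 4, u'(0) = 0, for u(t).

u = 26/27 - 26*t/27 + 5*t**2/9 + 82*exp(-3*t)/27 + 272*t*exp(-3*t)/27

Characteristic equation r² + 6r + 9 = 0 has discriminant (6)² - 4·(9) = 0, so r = -3 is a repeated root.
Hence u_h = (C1 + C2*t)*exp(-3*t).
For the particular solution try u_p = A0 + A1*t + A2*t^2. Substituting and matching coefficients of each power of t gives A0 = 26/27, A1 = -26/27, A2 = 5/9, so u_p = 26/27 - 26*t/27 + 5*t^2/9.
General solution: u = 26/27 - 26*t/27 + 5*t^2/9 + C1*exp(-3*t) + C2*t*exp(-3*t).
Apply the initial conditions: u(0) = 26/27 + C1 = 4 and u'(0) = -26/27 + C2 - 3*C1 = 0. Solving gives C1 = 82/27, C2 = 272/27.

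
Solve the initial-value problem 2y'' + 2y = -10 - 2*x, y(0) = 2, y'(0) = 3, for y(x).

Divide through by 2: y'' + y = -5 - x.
Characteristic equation r² + 1 = 0 has discriminant (0)² - 4·(1) = -4 < 0, so r = ± i.
Hence y_h = C1*cos(x) + C2*sin(x).
For the particular solution try y_p = A0 + A1*x. Substituting and matching coefficients of each power of x gives A0 = -5, A1 = -1, so y_p = -5 - x.
General solution: y = -5 - x + C1*cos(x) + C2*sin(x).
Apply the initial conditions: y(0) = -5 + C1 = 2 and y'(0) = -1 + C2 = 3. Solving gives C1 = 7, C2 = 4.

y = -5 - x + 4*sin(x) + 7*cos(x)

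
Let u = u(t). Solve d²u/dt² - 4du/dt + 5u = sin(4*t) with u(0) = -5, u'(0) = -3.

u = -11*sin(4*t)/377 + 16*cos(4*t)/377 - 1901*cos(t)*exp(2*t)/377 + 2715*exp(2*t)*sin(t)/377

Characteristic equation r² - 4r + 5 = 0 has discriminant (-4)² - 4·(5) = -4 < 0, so r = 2 ± i.
Hence u_h = C1*cos(t)*exp(2*t) + C2*exp(2*t)*sin(t).
Try u_p = A*cos(4*t) + B*sin(4*t). Substituting and equating the coefficients of cos(4t) and sin(4t) gives A = 16/377, B = -11/377, so u_p = -11*sin(4*t)/377 + 16*cos(4*t)/377.
General solution: u = -11*sin(4*t)/377 + 16*cos(4*t)/377 + C1*cos(t)*exp(2*t) + C2*exp(2*t)*sin(t).
Apply the initial conditions: u(0) = 16/377 + C1 = -5 and u'(0) = -44/377 + C2 + 2*C1 = -3. Solving gives C1 = -1901/377, C2 = 2715/377.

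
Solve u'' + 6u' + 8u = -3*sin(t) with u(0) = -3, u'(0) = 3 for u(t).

u = -24*exp(-2*t)/5 - 21*sin(t)/85 + 18*cos(t)/85 + 27*exp(-4*t)/17

Characteristic equation r² + 6r + 8 = 0 factors as (r + 4)(r + 2) = 0, so r = -4, -2.
Hence u_h = C1*exp(-4*t) + C2*exp(-2*t).
Try u_p = A*cos(t) + B*sin(t). Substituting and equating the coefficients of cos(t) and sin(t) gives A = 18/85, B = -21/85, so u_p = -21*sin(t)/85 + 18*cos(t)/85.
General solution: u = -21*sin(t)/85 + 18*cos(t)/85 + C1*exp(-4*t) + C2*exp(-2*t).
Apply the initial conditions: u(0) = 18/85 + C1 + C2 = -3 and u'(0) = -21/85 - 4*C1 - 2*C2 = 3. Solving gives C1 = 27/17, C2 = -24/5.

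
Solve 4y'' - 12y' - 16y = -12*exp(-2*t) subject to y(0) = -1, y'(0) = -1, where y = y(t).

y = -exp(-2*t)/2 - exp(4*t)/2

Divide through by 4: y'' - 3y' - 4y = -3*exp(-2*t).
Characteristic equation r² - 3r - 4 = 0 factors as (r - 4)(r + 1) = 0, so r = 4, -1.
Hence y_h = C1*exp(4*t) + C2*exp(-t).
Try y_p = A*exp(-2*t). Substituting into the equation and dividing by exp(-2*t) gives A = -1/2, so y_p = -exp(-2*t)/2.
General solution: y = -exp(-2*t)/2 + C1*exp(4*t) + C2*exp(-t).
Apply the initial conditions: y(0) = -1/2 + C1 + C2 = -1 and y'(0) = 1 - C2 + 4*C1 = -1. Solving gives C1 = -1/2, C2 = 0.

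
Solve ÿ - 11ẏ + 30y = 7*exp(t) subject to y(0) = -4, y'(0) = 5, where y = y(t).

Characteristic equation r² - 11r + 30 = 0 factors as (r - 6)(r - 5) = 0, so r = 6, 5.
Hence y_h = C1*exp(6*t) + C2*exp(5*t).
Try y_p = A*exp(t). Substituting into the equation and dividing by exp(t) gives A = 7/20, so y_p = 7*exp(t)/20.
General solution: y = 7*exp(t)/20 + C1*exp(6*t) + C2*exp(5*t).
Apply the initial conditions: y(0) = 7/20 + C1 + C2 = -4 and y'(0) = 7/20 + 5*C2 + 6*C1 = 5. Solving gives C1 = 132/5, C2 = -123/4.

y = -123*exp(5*t)/4 + 7*exp(t)/20 + 132*exp(6*t)/5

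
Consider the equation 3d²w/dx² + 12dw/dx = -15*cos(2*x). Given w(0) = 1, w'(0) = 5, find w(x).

Divide through by 3: w'' + 4w' = -5*cos(2*x).
Characteristic equation r² + 4r = 0 factors as (r + 4)r = 0, so r = -4, 0.
Hence w_h = C1*exp(-4*x) + C2.
Try w_p = A*cos(2*x) + B*sin(2*x). Substituting and equating the coefficients of cos(2x) and sin(2x) gives A = 1/4, B = -1/2, so w_p = -sin(2*x)/2 + cos(2*x)/4.
General solution: w = C2 - sin(2*x)/2 + cos(2*x)/4 + C1*exp(-4*x).
Apply the initial conditions: w(0) = 1/4 + C1 + C2 = 1 and w'(0) = -1 - 4*C1 = 5. Solving gives C1 = -3/2, C2 = 9/4.

w = 9/4 - 3*exp(-4*x)/2 - sin(2*x)/2 + cos(2*x)/4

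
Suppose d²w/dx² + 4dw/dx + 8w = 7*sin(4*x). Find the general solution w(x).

Characteristic equation r² + 4r + 8 = 0 has discriminant (4)² - 4·(8) = -16 < 0, so r = -2 ± 2i.
Hence w_h = C1*cos(2*x)*exp(-2*x) + C2*exp(-2*x)*sin(2*x).
Try w_p = A*cos(4*x) + B*sin(4*x). Substituting and equating the coefficients of cos(4x) and sin(4x) gives A = -7/20, B = -7/40, so w_p = -7*cos(4*x)/20 - 7*sin(4*x)/40.

w = -7*cos(4*x)/20 - 7*sin(4*x)/40 + C1*cos(2*x)*exp(-2*x) + C2*exp(-2*x)*sin(2*x)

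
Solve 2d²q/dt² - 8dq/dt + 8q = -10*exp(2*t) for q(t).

q = C1*exp(2*t) - 5*t**2*exp(2*t)/2 + C2*t*exp(2*t)

Divide through by 2: q'' - 4q' + 4q = -5*exp(2*t).
Characteristic equation r² - 4r + 4 = 0 has discriminant (-4)² - 4·(4) = 0, so r = 2 is a repeated root.
Hence q_h = (C1 + C2*t)*exp(2*t).
Since exp(2*t) solves the homogeneous equation (r = 2 is a root of multiplicity 2), multiply the trial by t^2. Try q_p = A*t^2*exp(2*t). Substituting into the equation and dividing by exp(2*t) gives A = -5/2, so q_p = -5*t^2*exp(2*t)/2.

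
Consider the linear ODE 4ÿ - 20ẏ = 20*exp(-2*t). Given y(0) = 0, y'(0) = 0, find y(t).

Divide through by 4: y'' - 5y' = 5*exp(-2*t).
Characteristic equation r² - 5r = 0 factors as (r - 5)r = 0, so r = 5, 0.
Hence y_h = C1*exp(5*t) + C2.
Try y_p = A*exp(-2*t). Substituting into the equation and dividing by exp(-2*t) gives A = 5/14, so y_p = 5*exp(-2*t)/14.
General solution: y = C2 + 5*exp(-2*t)/14 + C1*exp(5*t).
Apply the initial conditions: y(0) = 5/14 + C1 + C2 = 0 and y'(0) = -5/7 + 5*C1 = 0. Solving gives C1 = 1/7, C2 = -1/2.

y = -1/2 + exp(5*t)/7 + 5*exp(-2*t)/14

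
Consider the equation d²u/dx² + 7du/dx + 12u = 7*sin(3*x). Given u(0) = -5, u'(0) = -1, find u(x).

Characteristic equation r² + 7r + 12 = 0 factors as (r + 4)(r + 3) = 0, so r = -4, -3.
Hence u_h = C1*exp(-4*x) + C2*exp(-3*x).
Try u_p = A*cos(3*x) + B*sin(3*x). Substituting and equating the coefficients of cos(3x) and sin(3x) gives A = -49/150, B = 7/150, so u_p = -49*cos(3*x)/150 + 7*sin(3*x)/150.
General solution: u = -49*cos(3*x)/150 + 7*sin(3*x)/150 + C1*exp(-4*x) + C2*exp(-3*x).
Apply the initial conditions: u(0) = -49/150 + C1 + C2 = -5 and u'(0) = 7/50 - 4*C1 - 3*C2 = -1. Solving gives C1 = 379/25, C2 = -119/6.

u = -119*exp(-3*x)/6 - 49*cos(3*x)/150 + 7*sin(3*x)/150 + 379*exp(-4*x)/25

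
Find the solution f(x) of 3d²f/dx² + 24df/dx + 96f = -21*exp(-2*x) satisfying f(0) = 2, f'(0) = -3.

f = -7*exp(-2*x)/20 + 47*cos(4*x)*exp(-4*x)/20 + 57*exp(-4*x)*sin(4*x)/40

Divide through by 3: f'' + 8f' + 32f = -7*exp(-2*x).
Characteristic equation r² + 8r + 32 = 0 has discriminant (8)² - 4·(32) = -64 < 0, so r = -4 ± 4i.
Hence f_h = C1*cos(4*x)*exp(-4*x) + C2*exp(-4*x)*sin(4*x).
Try f_p = A*exp(-2*x). Substituting into the equation and dividing by exp(-2*x) gives A = -7/20, so f_p = -7*exp(-2*x)/20.
General solution: f = -7*exp(-2*x)/20 + C1*cos(4*x)*exp(-4*x) + C2*exp(-4*x)*sin(4*x).
Apply the initial conditions: f(0) = -7/20 + C1 = 2 and f'(0) = 7/10 - 4*C1 + 4*C2 = -3. Solving gives C1 = 47/20, C2 = 57/40.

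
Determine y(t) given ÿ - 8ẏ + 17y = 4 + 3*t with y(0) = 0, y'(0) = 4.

Characteristic equation r² - 8r + 17 = 0 has discriminant (-8)² - 4·(17) = -4 < 0, so r = 4 ± i.
Hence y_h = C1*cos(t)*exp(4*t) + C2*exp(4*t)*sin(t).
For the particular solution try y_p = A0 + A1*t. Substituting and matching coefficients of each power of t gives A0 = 92/289, A1 = 3/17, so y_p = 92/289 + 3*t/17.
General solution: y = 92/289 + 3*t/17 + C1*cos(t)*exp(4*t) + C2*exp(4*t)*sin(t).
Apply the initial conditions: y(0) = 92/289 + C1 = 0 and y'(0) = 3/17 + C2 + 4*C1 = 4. Solving gives C1 = -92/289, C2 = 1473/289.

y = 92/289 + 3*t/17 - 92*cos(t)*exp(4*t)/289 + 1473*exp(4*t)*sin(t)/289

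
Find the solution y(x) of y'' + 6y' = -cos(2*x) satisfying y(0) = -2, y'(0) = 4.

Characteristic equation r² + 6r = 0 factors as (r + 6)r = 0, so r = -6, 0.
Hence y_h = C1*exp(-6*x) + C2.
Try y_p = A*cos(2*x) + B*sin(2*x). Substituting and equating the coefficients of cos(2x) and sin(2x) gives A = 1/40, B = -3/40, so y_p = -3*sin(2*x)/40 + cos(2*x)/40.
General solution: y = C2 - 3*sin(2*x)/40 + cos(2*x)/40 + C1*exp(-6*x).
Apply the initial conditions: y(0) = 1/40 + C1 + C2 = -2 and y'(0) = -3/20 - 6*C1 = 4. Solving gives C1 = -83/120, C2 = -4/3.

y = -4/3 - 83*exp(-6*x)/120 - 3*sin(2*x)/40 + cos(2*x)/40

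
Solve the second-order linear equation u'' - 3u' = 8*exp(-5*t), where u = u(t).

u = C2 + exp(-5*t)/5 + C1*exp(3*t)

Characteristic equation r² - 3r = 0 factors as (r - 3)r = 0, so r = 3, 0.
Hence u_h = C1*exp(3*t) + C2.
Try u_p = A*exp(-5*t). Substituting into the equation and dividing by exp(-5*t) gives A = 1/5, so u_p = exp(-5*t)/5.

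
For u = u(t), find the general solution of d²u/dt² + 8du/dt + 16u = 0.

Characteristic equation r² + 8r + 16 = 0 has discriminant (8)² - 4·(16) = 0, so r = -4 is a repeated root.
Hence u_h = (C1 + C2*t)*exp(-4*t).

u = C1*exp(-4*t) + C2*t*exp(-4*t)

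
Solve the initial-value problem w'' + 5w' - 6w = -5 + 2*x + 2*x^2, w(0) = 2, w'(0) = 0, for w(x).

Characteristic equation r² + 5r - 6 = 0 factors as (r - 1)(r + 6) = 0, so r = 1, -6.
Hence w_h = C1*exp(x) + C2*exp(-6*x).
For the particular solution try w_p = A0 + A1*x + A2*x^2. Substituting and matching coefficients of each power of x gives A0 = -1/54, A1 = -8/9, A2 = -1/3, so w_p = -1/54 - 8*x/9 - x^2/3.
General solution: w = -1/54 - 8*x/9 - x^2/3 + C1*exp(x) + C2*exp(-6*x).
Apply the initial conditions: w(0) = -1/54 + C1 + C2 = 2 and w'(0) = -8/9 + C1 - 6*C2 = 0. Solving gives C1 = 13/7, C2 = 61/378.

w = -1/54 - 8*x/9 - x**2/3 + 13*exp(x)/7 + 61*exp(-6*x)/378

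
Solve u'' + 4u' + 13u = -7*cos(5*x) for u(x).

Characteristic equation r² + 4r + 13 = 0 has discriminant (4)² - 4·(13) = -36 < 0, so r = -2 ± 3i.
Hence u_h = C1*cos(3*x)*exp(-2*x) + C2*exp(-2*x)*sin(3*x).
Try u_p = A*cos(5*x) + B*sin(5*x). Substituting and equating the coefficients of cos(5x) and sin(5x) gives A = 21/136, B = -35/136, so u_p = -35*sin(5*x)/136 + 21*cos(5*x)/136.

u = -35*sin(5*x)/136 + 21*cos(5*x)/136 + C1*cos(3*x)*exp(-2*x) + C2*exp(-2*x)*sin(3*x)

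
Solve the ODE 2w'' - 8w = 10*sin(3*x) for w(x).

w = -5*sin(3*x)/13 + C1*exp(-2*x) + C2*exp(2*x)

Divide through by 2: w'' - 4w = 5*sin(3*x).
Characteristic equation r² - 4 = 0 factors as (r + 2)(r - 2) = 0, so r = -2, 2.
Hence w_h = C1*exp(-2*x) + C2*exp(2*x).
Try w_p = A*cos(3*x) + B*sin(3*x). Substituting and equating the coefficients of cos(3x) and sin(3x) gives A = 0, B = -5/13, so w_p = -5*sin(3*x)/13.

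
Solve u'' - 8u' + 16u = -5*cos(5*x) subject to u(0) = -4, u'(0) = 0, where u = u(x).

u = -6769*exp(4*x)/1681 + 45*cos(5*x)/1681 + 200*sin(5*x)/1681 + 636*x*exp(4*x)/41

Characteristic equation r² - 8r + 16 = 0 has discriminant (-8)² - 4·(16) = 0, so r = 4 is a repeated root.
Hence u_h = (C1 + C2*x)*exp(4*x).
Try u_p = A*cos(5*x) + B*sin(5*x). Substituting and equating the coefficients of cos(5x) and sin(5x) gives A = 45/1681, B = 200/1681, so u_p = 45*cos(5*x)/1681 + 200*sin(5*x)/1681.
General solution: u = 45*cos(5*x)/1681 + 200*sin(5*x)/1681 + C1*exp(4*x) + C2*x*exp(4*x).
Apply the initial conditions: u(0) = 45/1681 + C1 = -4 and u'(0) = 1000/1681 + C2 + 4*C1 = 0. Solving gives C1 = -6769/1681, C2 = 636/41.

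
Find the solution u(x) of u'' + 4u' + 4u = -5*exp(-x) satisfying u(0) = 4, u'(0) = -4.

u = -5*exp(-x) + 9*exp(-2*x) + 9*x*exp(-2*x)

Characteristic equation r² + 4r + 4 = 0 has discriminant (4)² - 4·(4) = 0, so r = -2 is a repeated root.
Hence u_h = (C1 + C2*x)*exp(-2*x).
Try u_p = A*exp(-x). Substituting into the equation and dividing by exp(-x) gives A = -5, so u_p = -5*exp(-x).
General solution: u = -5*exp(-x) + C1*exp(-2*x) + C2*x*exp(-2*x).
Apply the initial conditions: u(0) = -5 + C1 = 4 and u'(0) = 5 + C2 - 2*C1 = -4. Solving gives C1 = 9, C2 = 9.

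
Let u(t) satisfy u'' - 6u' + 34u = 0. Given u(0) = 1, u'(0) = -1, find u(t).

u = cos(5*t)*exp(3*t) - 4*exp(3*t)*sin(5*t)/5

Characteristic equation r² - 6r + 34 = 0 has discriminant (-6)² - 4·(34) = -100 < 0, so r = 3 ± 5i.
Hence u_h = C1*cos(5*t)*exp(3*t) + C2*exp(3*t)*sin(5*t).
Apply the initial conditions: u(0) = C1 = 1 and u'(0) = 3*C1 + 5*C2 = -1. Solving gives C1 = 1, C2 = -4/5.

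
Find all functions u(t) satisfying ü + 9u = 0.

u = C1*cos(3*t) + C2*sin(3*t)

Characteristic equation r² + 9 = 0 has discriminant (0)² - 4·(9) = -36 < 0, so r = ± 3i.
Hence u_h = C1*cos(3*t) + C2*sin(3*t).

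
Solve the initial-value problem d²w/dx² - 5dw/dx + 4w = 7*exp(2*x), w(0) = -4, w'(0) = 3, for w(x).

w = -4*exp(x) - 7*exp(2*x)/2 + 7*exp(4*x)/2

Characteristic equation r² - 5r + 4 = 0 factors as (r - 4)(r - 1) = 0, so r = 4, 1.
Hence w_h = C1*exp(4*x) + C2*exp(x).
Try w_p = A*exp(2*x). Substituting into the equation and dividing by exp(2*x) gives A = -7/2, so w_p = -7*exp(2*x)/2.
General solution: w = -7*exp(2*x)/2 + C1*exp(4*x) + C2*exp(x).
Apply the initial conditions: w(0) = -7/2 + C1 + C2 = -4 and w'(0) = -7 + C2 + 4*C1 = 3. Solving gives C1 = 7/2, C2 = -4.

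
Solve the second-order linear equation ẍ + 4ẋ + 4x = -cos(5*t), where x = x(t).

x = -20*sin(5*t)/841 + 21*cos(5*t)/841 + C1*exp(-2*t) + C2*t*exp(-2*t)

Characteristic equation r² + 4r + 4 = 0 has discriminant (4)² - 4·(4) = 0, so r = -2 is a repeated root.
Hence x_h = (C1 + C2*t)*exp(-2*t).
Try x_p = A*cos(5*t) + B*sin(5*t). Substituting and equating the coefficients of cos(5t) and sin(5t) gives A = 21/841, B = -20/841, so x_p = -20*sin(5*t)/841 + 21*cos(5*t)/841.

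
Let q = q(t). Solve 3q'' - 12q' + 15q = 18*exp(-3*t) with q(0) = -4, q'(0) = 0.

q = 3*exp(-3*t)/13 - 55*cos(t)*exp(2*t)/13 + 119*exp(2*t)*sin(t)/13

Divide through by 3: q'' - 4q' + 5q = 6*exp(-3*t).
Characteristic equation r² - 4r + 5 = 0 has discriminant (-4)² - 4·(5) = -4 < 0, so r = 2 ± i.
Hence q_h = C1*cos(t)*exp(2*t) + C2*exp(2*t)*sin(t).
Try q_p = A*exp(-3*t). Substituting into the equation and dividing by exp(-3*t) gives A = 3/13, so q_p = 3*exp(-3*t)/13.
General solution: q = 3*exp(-3*t)/13 + C1*cos(t)*exp(2*t) + C2*exp(2*t)*sin(t).
Apply the initial conditions: q(0) = 3/13 + C1 = -4 and q'(0) = -9/13 + C2 + 2*C1 = 0. Solving gives C1 = -55/13, C2 = 119/13.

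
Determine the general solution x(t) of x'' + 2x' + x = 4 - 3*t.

Characteristic equation r² + 2r + 1 = 0 has discriminant (2)² - 4·(1) = 0, so r = -1 is a repeated root.
Hence x_h = (C1 + C2*t)*exp(-t).
For the particular solution try x_p = A0 + A1*t. Substituting and matching coefficients of each power of t gives A0 = 10, A1 = -3, so x_p = 10 - 3*t.

x = 10 - 3*t + C1*exp(-t) + C2*t*exp(-t)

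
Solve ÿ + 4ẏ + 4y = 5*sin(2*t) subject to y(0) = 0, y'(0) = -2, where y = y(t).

y = -5*cos(2*t)/8 + 5*exp(-2*t)/8 - 3*t*exp(-2*t)/4

Characteristic equation r² + 4r + 4 = 0 has discriminant (4)² - 4·(4) = 0, so r = -2 is a repeated root.
Hence y_h = (C1 + C2*t)*exp(-2*t).
Try y_p = A*cos(2*t) + B*sin(2*t). Substituting and equating the coefficients of cos(2t) and sin(2t) gives A = -5/8, B = 0, so y_p = -5*cos(2*t)/8.
General solution: y = -5*cos(2*t)/8 + C1*exp(-2*t) + C2*t*exp(-2*t).
Apply the initial conditions: y(0) = -5/8 + C1 = 0 and y'(0) = C2 - 2*C1 = -2. Solving gives C1 = 5/8, C2 = -3/4.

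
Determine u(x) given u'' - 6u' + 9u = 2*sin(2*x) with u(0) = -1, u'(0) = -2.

Characteristic equation r² - 6r + 9 = 0 has discriminant (-6)² - 4·(9) = 0, so r = 3 is a repeated root.
Hence u_h = (C1 + C2*x)*exp(3*x).
Try u_p = A*cos(2*x) + B*sin(2*x). Substituting and equating the coefficients of cos(2x) and sin(2x) gives A = 24/169, B = 10/169, so u_p = 10*sin(2*x)/169 + 24*cos(2*x)/169.
General solution: u = 10*sin(2*x)/169 + 24*cos(2*x)/169 + C1*exp(3*x) + C2*x*exp(3*x).
Apply the initial conditions: u(0) = 24/169 + C1 = -1 and u'(0) = 20/169 + C2 + 3*C1 = -2. Solving gives C1 = -193/169, C2 = 17/13.

u = -193*exp(3*x)/169 + 10*sin(2*x)/169 + 24*cos(2*x)/169 + 17*x*exp(3*x)/13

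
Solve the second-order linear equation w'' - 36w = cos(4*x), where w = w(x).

w = -cos(4*x)/52 + C1*exp(-6*x) + C2*exp(6*x)

Characteristic equation r² - 36 = 0 factors as (r + 6)(r - 6) = 0, so r = -6, 6.
Hence w_h = C1*exp(-6*x) + C2*exp(6*x).
Try w_p = A*cos(4*x) + B*sin(4*x). Substituting and equating the coefficients of cos(4x) and sin(4x) gives A = -1/52, B = 0, so w_p = -cos(4*x)/52.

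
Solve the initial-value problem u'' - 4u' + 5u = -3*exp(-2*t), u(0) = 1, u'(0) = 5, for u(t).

Characteristic equation r² - 4r + 5 = 0 has discriminant (-4)² - 4·(5) = -4 < 0, so r = 2 ± i.
Hence u_h = C1*cos(t)*exp(2*t) + C2*exp(2*t)*sin(t).
Try u_p = A*exp(-2*t). Substituting into the equation and dividing by exp(-2*t) gives A = -3/17, so u_p = -3*exp(-2*t)/17.
General solution: u = -3*exp(-2*t)/17 + C1*cos(t)*exp(2*t) + C2*exp(2*t)*sin(t).
Apply the initial conditions: u(0) = -3/17 + C1 = 1 and u'(0) = 6/17 + C2 + 2*C1 = 5. Solving gives C1 = 20/17, C2 = 39/17.

u = -3*exp(-2*t)/17 + 20*cos(t)*exp(2*t)/17 + 39*exp(2*t)*sin(t)/17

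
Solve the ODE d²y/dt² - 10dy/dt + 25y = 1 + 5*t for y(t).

Characteristic equation r² - 10r + 25 = 0 has discriminant (-10)² - 4·(25) = 0, so r = 5 is a repeated root.
Hence y_h = (C1 + C2*t)*exp(5*t).
For the particular solution try y_p = A0 + A1*t. Substituting and matching coefficients of each power of t gives A0 = 3/25, A1 = 1/5, so y_p = 3/25 + t/5.

y = 3/25 + t/5 + C1*exp(5*t) + C2*t*exp(5*t)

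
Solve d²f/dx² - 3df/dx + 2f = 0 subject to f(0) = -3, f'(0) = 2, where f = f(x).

Characteristic equation r² - 3r + 2 = 0 factors as (r - 1)(r - 2) = 0, so r = 1, 2.
Hence f_h = C1*exp(x) + C2*exp(2*x).
Apply the initial conditions: f(0) = C1 + C2 = -3 and f'(0) = C1 + 2*C2 = 2. Solving gives C1 = -8, C2 = 5.

f = -8*exp(x) + 5*exp(2*x)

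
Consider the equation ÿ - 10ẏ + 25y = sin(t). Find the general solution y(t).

Characteristic equation r² - 10r + 25 = 0 has discriminant (-10)² - 4·(25) = 0, so r = 5 is a repeated root.
Hence y_h = (C1 + C2*t)*exp(5*t).
Try y_p = A*cos(t) + B*sin(t). Substituting and equating the coefficients of cos(t) and sin(t) gives A = 5/338, B = 6/169, so y_p = 5*cos(t)/338 + 6*sin(t)/169.

y = 5*cos(t)/338 + 6*sin(t)/169 + C1*exp(5*t) + C2*t*exp(5*t)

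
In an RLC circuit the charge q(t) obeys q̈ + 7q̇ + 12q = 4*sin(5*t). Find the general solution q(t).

Characteristic equation r² + 7r + 12 = 0 factors as (r + 4)(r + 3) = 0, so r = -4, -3.
Hence q_h = C1*exp(-4*t) + C2*exp(-3*t).
Try q_p = A*cos(5*t) + B*sin(5*t). Substituting and equating the coefficients of cos(5t) and sin(5t) gives A = -70/697, B = -26/697, so q_p = -70*cos(5*t)/697 - 26*sin(5*t)/697.

q = -70*cos(5*t)/697 - 26*sin(5*t)/697 + C1*exp(-4*t) + C2*exp(-3*t)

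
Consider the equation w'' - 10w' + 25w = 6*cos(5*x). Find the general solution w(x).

w = -3*sin(5*x)/25 + C1*exp(5*x) + C2*x*exp(5*x)

Characteristic equation r² - 10r + 25 = 0 has discriminant (-10)² - 4·(25) = 0, so r = 5 is a repeated root.
Hence w_h = (C1 + C2*x)*exp(5*x).
Try w_p = A*cos(5*x) + B*sin(5*x). Substituting and equating the coefficients of cos(5x) and sin(5x) gives A = 0, B = -3/25, so w_p = -3*sin(5*x)/25.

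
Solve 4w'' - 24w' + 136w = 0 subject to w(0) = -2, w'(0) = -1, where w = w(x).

Divide through by 4: w'' - 6w' + 34w = 0.
Characteristic equation r² - 6r + 34 = 0 has discriminant (-6)² - 4·(34) = -100 < 0, so r = 3 ± 5i.
Hence w_h = C1*cos(5*x)*exp(3*x) + C2*exp(3*x)*sin(5*x).
Apply the initial conditions: w(0) = C1 = -2 and w'(0) = 3*C1 + 5*C2 = -1. Solving gives C1 = -2, C2 = 1.

w = exp(3*x)*sin(5*x) - 2*cos(5*x)*exp(3*x)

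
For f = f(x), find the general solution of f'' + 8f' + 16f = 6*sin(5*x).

Characteristic equation r² + 8r + 16 = 0 has discriminant (8)² - 4·(16) = 0, so r = -4 is a repeated root.
Hence f_h = (C1 + C2*x)*exp(-4*x).
Try f_p = A*cos(5*x) + B*sin(5*x). Substituting and equating the coefficients of cos(5x) and sin(5x) gives A = -240/1681, B = -54/1681, so f_p = -240*cos(5*x)/1681 - 54*sin(5*x)/1681.

f = -240*cos(5*x)/1681 - 54*sin(5*x)/1681 + C1*exp(-4*x) + C2*x*exp(-4*x)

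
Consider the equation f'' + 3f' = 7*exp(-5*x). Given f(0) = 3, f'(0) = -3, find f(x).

Characteristic equation r² + 3r = 0 factors as (r + 3)r = 0, so r = -3, 0.
Hence f_h = C1*exp(-3*x) + C2.
Try f_p = A*exp(-5*x). Substituting into the equation and dividing by exp(-5*x) gives A = 7/10, so f_p = 7*exp(-5*x)/10.
General solution: f = C2 + 7*exp(-5*x)/10 + C1*exp(-3*x).
Apply the initial conditions: f(0) = 7/10 + C1 + C2 = 3 and f'(0) = -7/2 - 3*C1 = -3. Solving gives C1 = -1/6, C2 = 37/15.

f = 37/15 - exp(-3*x)/6 + 7*exp(-5*x)/10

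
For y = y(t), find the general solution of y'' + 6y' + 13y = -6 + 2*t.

y = -90/169 + 2*t/13 + C1*cos(2*t)*exp(-3*t) + C2*exp(-3*t)*sin(2*t)

Characteristic equation r² + 6r + 13 = 0 has discriminant (6)² - 4·(13) = -16 < 0, so r = -3 ± 2i.
Hence y_h = C1*cos(2*t)*exp(-3*t) + C2*exp(-3*t)*sin(2*t).
For the particular solution try y_p = A0 + A1*t. Substituting and matching coefficients of each power of t gives A0 = -90/169, A1 = 2/13, so y_p = -90/169 + 2*t/13.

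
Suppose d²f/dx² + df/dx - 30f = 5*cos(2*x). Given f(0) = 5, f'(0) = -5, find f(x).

f = -17*cos(2*x)/116 + sin(2*x)/116 + 123*exp(-6*x)/44 + 750*exp(5*x)/319

Characteristic equation r² + r - 30 = 0 factors as (r + 6)(r - 5) = 0, so r = -6, 5.
Hence f_h = C1*exp(-6*x) + C2*exp(5*x).
Try f_p = A*cos(2*x) + B*sin(2*x). Substituting and equating the coefficients of cos(2x) and sin(2x) gives A = -17/116, B = 1/116, so f_p = -17*cos(2*x)/116 + sin(2*x)/116.
General solution: f = -17*cos(2*x)/116 + sin(2*x)/116 + C1*exp(-6*x) + C2*exp(5*x).
Apply the initial conditions: f(0) = -17/116 + C1 + C2 = 5 and f'(0) = 1/58 - 6*C1 + 5*C2 = -5. Solving gives C1 = 123/44, C2 = 750/319.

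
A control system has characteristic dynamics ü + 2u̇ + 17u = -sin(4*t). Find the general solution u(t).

u = -sin(4*t)/65 + 8*cos(4*t)/65 + C1*cos(4*t)*exp(-t) + C2*exp(-t)*sin(4*t)

Characteristic equation r² + 2r + 17 = 0 has discriminant (2)² - 4·(17) = -64 < 0, so r = -1 ± 4i.
Hence u_h = C1*cos(4*t)*exp(-t) + C2*exp(-t)*sin(4*t).
Try u_p = A*cos(4*t) + B*sin(4*t). Substituting and equating the coefficients of cos(4t) and sin(4t) gives A = 8/65, B = -1/65, so u_p = -sin(4*t)/65 + 8*cos(4*t)/65.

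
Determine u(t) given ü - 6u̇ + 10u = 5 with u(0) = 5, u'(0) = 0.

Characteristic equation r² - 6r + 10 = 0 has discriminant (-6)² - 4·(10) = -4 < 0, so r = 3 ± i.
Hence u_h = C1*cos(t)*exp(3*t) + C2*exp(3*t)*sin(t).
For the particular solution try u_p = A0. Substituting and matching coefficients of each power of t gives A0 = 1/2, so u_p = 1/2.
General solution: u = 1/2 + C1*cos(t)*exp(3*t) + C2*exp(3*t)*sin(t).
Apply the initial conditions: u(0) = 1/2 + C1 = 5 and u'(0) = C2 + 3*C1 = 0. Solving gives C1 = 9/2, C2 = -27/2.

u = 1/2 - 27*exp(3*t)*sin(t)/2 + 9*cos(t)*exp(3*t)/2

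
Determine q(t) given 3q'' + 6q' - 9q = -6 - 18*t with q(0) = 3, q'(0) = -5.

q = 2 - exp(t) + 2*t + 2*exp(-3*t)

Divide through by 3: q'' + 2q' - 3q = -2 - 6*t.
Characteristic equation r² + 2r - 3 = 0 factors as (r + 3)(r - 1) = 0, so r = -3, 1.
Hence q_h = C1*exp(-3*t) + C2*exp(t).
For the particular solution try q_p = A0 + A1*t. Substituting and matching coefficients of each power of t gives A0 = 2, A1 = 2, so q_p = 2 + 2*t.
General solution: q = 2 + 2*t + C1*exp(-3*t) + C2*exp(t).
Apply the initial conditions: q(0) = 2 + C1 + C2 = 3 and q'(0) = 2 + C2 - 3*C1 = -5. Solving gives C1 = 2, C2 = -1.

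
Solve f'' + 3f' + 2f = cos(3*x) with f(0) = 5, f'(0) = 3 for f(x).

f = -102*exp(-2*x)/13 - 7*cos(3*x)/130 + 9*sin(3*x)/130 + 129*exp(-x)/10

Characteristic equation r² + 3r + 2 = 0 factors as (r + 1)(r + 2) = 0, so r = -1, -2.
Hence f_h = C1*exp(-x) + C2*exp(-2*x).
Try f_p = A*cos(3*x) + B*sin(3*x). Substituting and equating the coefficients of cos(3x) and sin(3x) gives A = -7/130, B = 9/130, so f_p = -7*cos(3*x)/130 + 9*sin(3*x)/130.
General solution: f = -7*cos(3*x)/130 + 9*sin(3*x)/130 + C1*exp(-x) + C2*exp(-2*x).
Apply the initial conditions: f(0) = -7/130 + C1 + C2 = 5 and f'(0) = 27/130 - C1 - 2*C2 = 3. Solving gives C1 = 129/10, C2 = -102/13.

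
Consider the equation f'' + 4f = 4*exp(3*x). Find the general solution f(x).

Characteristic equation r² + 4 = 0 has discriminant (0)² - 4·(4) = -16 < 0, so r = ± 2i.
Hence f_h = C1*cos(2*x) + C2*sin(2*x).
Try f_p = A*exp(3*x). Substituting into the equation and dividing by exp(3*x) gives A = 4/13, so f_p = 4*exp(3*x)/13.

f = 4*exp(3*x)/13 + C1*cos(2*x) + C2*sin(2*x)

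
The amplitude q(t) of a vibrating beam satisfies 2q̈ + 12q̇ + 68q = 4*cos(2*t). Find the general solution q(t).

q = 2*sin(2*t)/87 + 5*cos(2*t)/87 + C1*cos(5*t)*exp(-3*t) + C2*exp(-3*t)*sin(5*t)

Divide through by 2: q'' + 6q' + 34q = 2*cos(2*t).
Characteristic equation r² + 6r + 34 = 0 has discriminant (6)² - 4·(34) = -100 < 0, so r = -3 ± 5i.
Hence q_h = C1*cos(5*t)*exp(-3*t) + C2*exp(-3*t)*sin(5*t).
Try q_p = A*cos(2*t) + B*sin(2*t). Substituting and equating the coefficients of cos(2t) and sin(2t) gives A = 5/87, B = 2/87, so q_p = 2*sin(2*t)/87 + 5*cos(2*t)/87.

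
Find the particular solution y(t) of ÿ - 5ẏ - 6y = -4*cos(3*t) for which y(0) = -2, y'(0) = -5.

Characteristic equation r² - 5r - 6 = 0 factors as (r - 6)(r + 1) = 0, so r = 6, -1.
Hence y_h = C1*exp(6*t) + C2*exp(-t).
Try y_p = A*cos(3*t) + B*sin(3*t). Substituting and equating the coefficients of cos(3t) and sin(3t) gives A = 2/15, B = 2/15, so y_p = 2*cos(3*t)/15 + 2*sin(3*t)/15.
General solution: y = 2*cos(3*t)/15 + 2*sin(3*t)/15 + C1*exp(6*t) + C2*exp(-t).
Apply the initial conditions: y(0) = 2/15 + C1 + C2 = -2 and y'(0) = 2/5 - C2 + 6*C1 = -5. Solving gives C1 = -113/105, C2 = -37/35.

y = -113*exp(6*t)/105 - 37*exp(-t)/35 + 2*cos(3*t)/15 + 2*sin(3*t)/15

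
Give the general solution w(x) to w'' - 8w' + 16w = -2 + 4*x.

Characteristic equation r² - 8r + 16 = 0 has discriminant (-8)² - 4·(16) = 0, so r = 4 is a repeated root.
Hence w_h = (C1 + C2*x)*exp(4*x).
For the particular solution try w_p = A0 + A1*x. Substituting and matching coefficients of each power of x gives A0 = 0, A1 = 1/4, so w_p = x/4.

w = x/4 + C1*exp(4*x) + C2*x*exp(4*x)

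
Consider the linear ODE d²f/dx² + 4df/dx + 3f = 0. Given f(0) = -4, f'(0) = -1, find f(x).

Characteristic equation r² + 4r + 3 = 0 factors as (r + 3)(r + 1) = 0, so r = -3, -1.
Hence f_h = C1*exp(-3*x) + C2*exp(-x).
Apply the initial conditions: f(0) = C1 + C2 = -4 and f'(0) = -C2 - 3*C1 = -1. Solving gives C1 = 5/2, C2 = -13/2.

f = -13*exp(-x)/2 + 5*exp(-3*x)/2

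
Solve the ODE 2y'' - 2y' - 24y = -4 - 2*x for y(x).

Divide through by 2: y'' - y' - 12y = -2 - x.
Characteristic equation r² - r - 12 = 0 factors as (r - 4)(r + 3) = 0, so r = 4, -3.
Hence y_h = C1*exp(4*x) + C2*exp(-3*x).
For the particular solution try y_p = A0 + A1*x. Substituting and matching coefficients of each power of x gives A0 = 23/144, A1 = 1/12, so y_p = 23/144 + x/12.

y = 23/144 + x/12 + C1*exp(4*x) + C2*exp(-3*x)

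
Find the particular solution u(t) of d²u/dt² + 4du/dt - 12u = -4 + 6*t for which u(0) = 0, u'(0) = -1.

u = 1/6 - 3*exp(2*t)/16 - t/2 + exp(-6*t)/48

Characteristic equation r² + 4r - 12 = 0 factors as (r + 6)(r - 2) = 0, so r = -6, 2.
Hence u_h = C1*exp(-6*t) + C2*exp(2*t).
For the particular solution try u_p = A0 + A1*t. Substituting and matching coefficients of each power of t gives A0 = 1/6, A1 = -1/2, so u_p = 1/6 - t/2.
General solution: u = 1/6 - t/2 + C1*exp(-6*t) + C2*exp(2*t).
Apply the initial conditions: u(0) = 1/6 + C1 + C2 = 0 and u'(0) = -1/2 - 6*C1 + 2*C2 = -1. Solving gives C1 = 1/48, C2 = -3/16.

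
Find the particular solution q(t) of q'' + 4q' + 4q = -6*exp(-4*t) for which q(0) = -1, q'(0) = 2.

Characteristic equation r² + 4r + 4 = 0 has discriminant (4)² - 4·(4) = 0, so r = -2 is a repeated root.
Hence q_h = (C1 + C2*t)*exp(-2*t).
Try q_p = A*exp(-4*t). Substituting into the equation and dividing by exp(-4*t) gives A = -3/2, so q_p = -3*exp(-4*t)/2.
General solution: q = -3*exp(-4*t)/2 + C1*exp(-2*t) + C2*t*exp(-2*t).
Apply the initial conditions: q(0) = -3/2 + C1 = -1 and q'(0) = 6 + C2 - 2*C1 = 2. Solving gives C1 = 1/2, C2 = -3.

q = exp(-2*t)/2 - 3*exp(-4*t)/2 - 3*t*exp(-2*t)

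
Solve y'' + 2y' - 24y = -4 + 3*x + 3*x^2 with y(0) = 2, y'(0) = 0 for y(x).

y = 83/576 - 7*x/48 - x**2/8 + 131*exp(-6*x)/180 + 361*exp(4*x)/320

Characteristic equation r² + 2r - 24 = 0 factors as (r + 6)(r - 4) = 0, so r = -6, 4.
Hence y_h = C1*exp(-6*x) + C2*exp(4*x).
For the particular solution try y_p = A0 + A1*x + A2*x^2. Substituting and matching coefficients of each power of x gives A0 = 83/576, A1 = -7/48, A2 = -1/8, so y_p = 83/576 - 7*x/48 - x^2/8.
General solution: y = 83/576 - 7*x/48 - x^2/8 + C1*exp(-6*x) + C2*exp(4*x).
Apply the initial conditions: y(0) = 83/576 + C1 + C2 = 2 and y'(0) = -7/48 - 6*C1 + 4*C2 = 0. Solving gives C1 = 131/180, C2 = 361/320.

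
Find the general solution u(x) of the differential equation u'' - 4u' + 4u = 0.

u = C1*exp(2*x) + C2*x*exp(2*x)

Characteristic equation r² - 4r + 4 = 0 has discriminant (-4)² - 4·(4) = 0, so r = 2 is a repeated root.
Hence u_h = (C1 + C2*x)*exp(2*x).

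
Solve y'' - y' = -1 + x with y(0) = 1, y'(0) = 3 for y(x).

Characteristic equation r² - r = 0 factors as (r - 1)r = 0, so r = 1, 0.
Hence y_h = C1*exp(x) + C2.
Since 0 is a characteristic root (multiplicity 1), multiply the polynomial trial by x: try y_p = x*(A0 + A1*x). Substituting and matching coefficients of each power of x gives A0 = 0, A1 = -1/2, so y_p = -x^2/2.
General solution: y = C2 - x^2/2 + C1*exp(x).
Apply the initial conditions: y(0) = C1 + C2 = 1 and y'(0) = C1 = 3. Solving gives C1 = 3, C2 = -2.

y = -2 + 3*exp(x) - x**2/2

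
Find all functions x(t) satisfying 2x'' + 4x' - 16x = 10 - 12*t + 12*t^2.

x = -23/32 - 3*t**2/4 + 3*t/8 + C1*exp(-4*t) + C2*exp(2*t)

Divide through by 2: x'' + 2x' - 8x = 5 - 6*t + 6*t^2.
Characteristic equation r² + 2r - 8 = 0 factors as (r + 4)(r - 2) = 0, so r = -4, 2.
Hence x_h = C1*exp(-4*t) + C2*exp(2*t).
For the particular solution try x_p = A0 + A1*t + A2*t^2. Substituting and matching coefficients of each power of t gives A0 = -23/32, A1 = 3/8, A2 = -3/4, so x_p = -23/32 - 3*t^2/4 + 3*t/8.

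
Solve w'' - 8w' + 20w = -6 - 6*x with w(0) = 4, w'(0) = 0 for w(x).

Characteristic equation r² - 8r + 20 = 0 has discriminant (-8)² - 4·(20) = -16 < 0, so r = 4 ± 2i.
Hence w_h = C1*cos(2*x)*exp(4*x) + C2*exp(4*x)*sin(2*x).
For the particular solution try w_p = A0 + A1*x. Substituting and matching coefficients of each power of x gives A0 = -21/50, A1 = -3/10, so w_p = -21/50 - 3*x/10.
General solution: w = -21/50 - 3*x/10 + C1*cos(2*x)*exp(4*x) + C2*exp(4*x)*sin(2*x).
Apply the initial conditions: w(0) = -21/50 + C1 = 4 and w'(0) = -3/10 + 2*C2 + 4*C1 = 0. Solving gives C1 = 221/50, C2 = -869/100.

w = -21/50 - 3*x/10 - 869*exp(4*x)*sin(2*x)/100 + 221*cos(2*x)*exp(4*x)/50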